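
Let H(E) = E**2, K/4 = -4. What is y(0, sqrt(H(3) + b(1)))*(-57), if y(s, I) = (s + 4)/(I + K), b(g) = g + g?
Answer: 3648/245 + 228*sqrt(11)/245 ≈ 17.976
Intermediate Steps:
K = -16 (K = 4*(-4) = -16)
b(g) = 2*g
y(s, I) = (4 + s)/(-16 + I) (y(s, I) = (s + 4)/(I - 16) = (4 + s)/(-16 + I))
y(0, sqrt(H(3) + b(1)))*(-57) = ((4 + 0)/(-16 + sqrt(3**2 + 2*1)))*(-57) = (4/(-16 + sqrt(9 + 2)))*(-57) = (4/(-16 + sqrt(11)))*(-57) = -228/(-16 + sqrt(11))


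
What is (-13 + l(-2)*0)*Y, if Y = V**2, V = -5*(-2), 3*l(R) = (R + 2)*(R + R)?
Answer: -1300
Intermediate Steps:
l(R) = 2*R*(2 + R)/3 (l(R) = ((R + 2)*(R + R))/3 = ((2 + R)*(2*R))/3 = (2*R*(2 + R))/3 = 2*R*(2 + R)/3)
V = 10
Y = 100 (Y = 10**2 = 100)
(-13 + l(-2)*0)*Y = (-13 + ((2/3)*(-2)*(2 - 2))*0)*100 = (-13 + ((2/3)*(-2)*0)*0)*100 = (-13 + 0*0)*100 = (-13 + 0)*100 = -13*100 = -1300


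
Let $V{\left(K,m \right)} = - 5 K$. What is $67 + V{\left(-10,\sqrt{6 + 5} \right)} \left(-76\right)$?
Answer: $-3733$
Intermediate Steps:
$67 + V{\left(-10,\sqrt{6 + 5} \right)} \left(-76\right) = 67 + \left(-5\right) \left(-10\right) \left(-76\right) = 67 + 50 \left(-76\right) = 67 - 3800 = -3733$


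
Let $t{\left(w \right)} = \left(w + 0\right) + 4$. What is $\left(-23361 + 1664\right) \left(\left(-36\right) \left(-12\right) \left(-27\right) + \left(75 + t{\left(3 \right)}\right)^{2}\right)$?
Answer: $107183180$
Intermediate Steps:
$t{\left(w \right)} = 4 + w$ ($t{\left(w \right)} = w + 4 = 4 + w$)
$\left(-23361 + 1664\right) \left(\left(-36\right) \left(-12\right) \left(-27\right) + \left(75 + t{\left(3 \right)}\right)^{2}\right) = \left(-23361 + 1664\right) \left(\left(-36\right) \left(-12\right) \left(-27\right) + \left(75 + \left(4 + 3\right)\right)^{2}\right) = - 21697 \left(432 \left(-27\right) + \left(75 + 7\right)^{2}\right) = - 21697 \left(-11664 + 82^{2}\right) = - 21697 \left(-11664 + 6724\right) = \left(-21697\right) \left(-4940\right) = 107183180$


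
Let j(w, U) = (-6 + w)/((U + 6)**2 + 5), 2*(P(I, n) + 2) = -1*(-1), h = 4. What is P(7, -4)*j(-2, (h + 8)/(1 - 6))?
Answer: 300/449 ≈ 0.66815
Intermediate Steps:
P(I, n) = -3/2 (P(I, n) = -2 + (-1*(-1))/2 = -2 + (1/2)*1 = -2 + 1/2 = -3/2)
j(w, U) = (-6 + w)/(5 + (6 + U)**2) (j(w, U) = (-6 + w)/((6 + U)**2 + 5) = (-6 + w)/(5 + (6 + U)**2))
P(7, -4)*j(-2, (h + 8)/(1 - 6)) = -3*(-6 - 2)/(2*(5 + (6 + (4 + 8)/(1 - 6))**2)) = -3*(-8)/(2*(5 + (6 + 12/(-5))**2)) = -3*(-8)/(2*(5 + (6 + 12*(-1/5))**2)) = -3*(-8)/(2*(5 + (6 - 12/5)**2)) = -3*(-8)/(2*(5 + (18/5)**2)) = -3*(-8)/(2*(5 + 324/25)) = -3*(-8)/(2*449/25) = -75*(-8)/898 = -3/2*(-200/449) = 300/449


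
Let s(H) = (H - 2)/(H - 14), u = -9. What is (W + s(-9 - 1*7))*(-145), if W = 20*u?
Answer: 26013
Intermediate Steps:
s(H) = (-2 + H)/(-14 + H)
W = -180 (W = 20*(-9) = -180)
(W + s(-9 - 1*7))*(-145) = (-180 + (-2 + (-9 - 1*7))/(-14 + (-9 - 1*7)))*(-145) = (-180 + (-2 + (-9 - 7))/(-14 + (-9 - 7)))*(-145) = (-180 + (-2 - 16)/(-14 - 16))*(-145) = (-180 - 18/(-30))*(-145) = (-180 - 1/30*(-18))*(-145) = (-180 + ⅗)*(-145) = -897/5*(-145) = 26013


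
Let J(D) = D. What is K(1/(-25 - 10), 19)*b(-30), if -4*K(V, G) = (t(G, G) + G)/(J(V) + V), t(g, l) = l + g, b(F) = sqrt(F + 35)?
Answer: 1995*sqrt(5)/8 ≈ 557.62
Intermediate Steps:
b(F) = sqrt(35 + F)
t(g, l) = g + l
K(V, G) = -3*G/(8*V) (K(V, G) = -((G + G) + G)/(4*(V + V)) = -(2*G + G)/(4*(2*V)) = -3*G*1/(2*V)/4 = -3*G/(8*V))
K(1/(-25 - 10), 19)*b(-30) = (-3/8*19/1/(-25 - 10))*sqrt(35 - 30) = (-3/8*19/1/(-35))*sqrt(5) = (-3/8*19/(-1/35))*sqrt(5) = (-3/8*19*(-35))*sqrt(5) = 1995*sqrt(5)/8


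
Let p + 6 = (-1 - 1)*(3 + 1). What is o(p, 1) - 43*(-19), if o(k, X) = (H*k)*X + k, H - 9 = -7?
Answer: 775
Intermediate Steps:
H = 2 (H = 9 - 7 = 2)
p = -14 (p = -6 + (-1 - 1)*(3 + 1) = -6 - 2*4 = -6 - 8 = -14)
o(k, X) = k + 2*X*k (o(k, X) = (2*k)*X + k = 2*X*k + k = k + 2*X*k)
o(p, 1) - 43*(-19) = -14*(1 + 2*1) - 43*(-19) = -14*(1 + 2) + 817 = -14*3 + 817 = -42 + 817 = 775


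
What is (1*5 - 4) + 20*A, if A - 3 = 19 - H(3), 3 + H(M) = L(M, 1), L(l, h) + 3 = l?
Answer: 501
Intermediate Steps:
L(l, h) = -3 + l
H(M) = -6 + M (H(M) = -3 + (-3 + M) = -6 + M)
A = 25 (A = 3 + (19 - (-6 + 3)) = 3 + (19 - 1*(-3)) = 3 + (19 + 3) = 3 + 22 = 25)
(1*5 - 4) + 20*A = (1*5 - 4) + 20*25 = (5 - 4) + 500 = 1 + 500 = 501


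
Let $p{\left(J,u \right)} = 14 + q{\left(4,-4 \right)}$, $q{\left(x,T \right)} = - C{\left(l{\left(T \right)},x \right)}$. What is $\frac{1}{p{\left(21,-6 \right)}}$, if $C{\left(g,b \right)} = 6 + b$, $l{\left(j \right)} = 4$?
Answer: $\frac{1}{4} \approx 0.25$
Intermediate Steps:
$q{\left(x,T \right)} = -6 - x$ ($q{\left(x,T \right)} = - (6 + x) = -6 - x$)
$p{\left(J,u \right)} = 4$ ($p{\left(J,u \right)} = 14 - 10 = 4$)
$\frac{1}{p{\left(21,-6 \right)}} = \frac{1}{4}$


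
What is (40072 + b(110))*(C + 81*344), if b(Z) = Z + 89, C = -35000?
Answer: -287373856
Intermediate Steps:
b(Z) = 89 + Z
(40072 + b(110))*(C + 81*344) = (40072 + (89 + 110))*(-35000 + 81*344) = (40072 + 199)*(-35000 + 27864) = 40271*(-7136) = -287373856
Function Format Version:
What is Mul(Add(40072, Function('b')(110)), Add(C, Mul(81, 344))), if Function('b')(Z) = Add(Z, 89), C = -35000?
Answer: -287373856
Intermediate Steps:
Function('b')(Z) = Add(89, Z)
Mul(Add(40072, Function('b')(110)), Add(C, Mul(81, 344))) = Mul(Add(40072, Add(89, 110)), Add(-35000, Mul(81, 344))) = Mul(Add(40072, 199), Add(-35000, 27864)) = Mul(40271, -7136) = -287373856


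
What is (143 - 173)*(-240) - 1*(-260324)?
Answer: 267524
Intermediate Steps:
(143 - 173)*(-240) - 1*(-260324) = -30*(-240) + 260324 = 7200 + 260324 = 267524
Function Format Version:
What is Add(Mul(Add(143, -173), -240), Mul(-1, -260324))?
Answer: 267524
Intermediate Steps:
Add(Mul(Add(143, -173), -240), Mul(-1, -260324)) = Add(Mul(-30, -240), 260324) = Add(7200, 260324) = 267524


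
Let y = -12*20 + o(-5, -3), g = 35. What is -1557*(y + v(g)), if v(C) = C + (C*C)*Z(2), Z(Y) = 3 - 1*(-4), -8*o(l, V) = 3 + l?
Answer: -52129917/4 ≈ -1.3032e+7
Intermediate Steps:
o(l, V) = -3/8 - l/8 (o(l, V) = -(3 + l)/8 = -3/8 - l/8)
Z(Y) = 7 (Z(Y) = 3 + 4 = 7)
y = -959/4 (y = -12*20 + (-3/8 - ⅛*(-5)) = -240 + (-3/8 + 5/8) = -240 + ¼ = -959/4 ≈ -239.75)
v(C) = C + 7*C² (v(C) = C + (C*C)*7 = C + C²*7 = C + 7*C²)
-1557*(y + v(g)) = -1557*(-959/4 + 35*(1 + 7*35)) = -1557*(-959/4 + 35*(1 + 245)) = -1557*(-959/4 + 35*246) = -1557*(-959/4 + 8610) = -1557*33481/4 = -52129917/4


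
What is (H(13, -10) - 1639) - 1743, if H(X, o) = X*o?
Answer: -3512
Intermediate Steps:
(H(13, -10) - 1639) - 1743 = (13*(-10) - 1639) - 1743 = (-130 - 1639) - 1743 = -1769 - 1743 = -3512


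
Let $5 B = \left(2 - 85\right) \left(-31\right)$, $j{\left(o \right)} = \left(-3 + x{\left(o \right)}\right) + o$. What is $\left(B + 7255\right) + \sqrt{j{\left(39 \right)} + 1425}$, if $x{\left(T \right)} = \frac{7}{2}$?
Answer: $\frac{38848}{5} + \frac{\sqrt{5858}}{2} \approx 7807.9$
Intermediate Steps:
$x{\left(T \right)} = \frac{7}{2}$ ($x{\left(T \right)} = 7 \cdot \frac{1}{2} = \frac{7}{2}$)
$j{\left(o \right)} = \frac{1}{2} + o$ ($j{\left(o \right)} = \left(-3 + \frac{7}{2}\right) + o = \frac{1}{2} + o$)
$B = \frac{2573}{5}$ ($B = \frac{\left(2 - 85\right) \left(-31\right)}{5} = \frac{\left(-83\right) \left(-31\right)}{5} = \frac{1}{5} \cdot 2573 = \frac{2573}{5} \approx 514.6$)
$\left(B + 7255\right) + \sqrt{j{\left(39 \right)} + 1425} = \left(\frac{2573}{5} + 7255\right) + \sqrt{\left(\frac{1}{2} + 39\right) + 1425} = \frac{38848}{5} + \sqrt{\frac{79}{2} + 1425} = \frac{38848}{5} + \sqrt{\frac{2929}{2}} = \frac{38848}{5} + \frac{\sqrt{5858}}{2}$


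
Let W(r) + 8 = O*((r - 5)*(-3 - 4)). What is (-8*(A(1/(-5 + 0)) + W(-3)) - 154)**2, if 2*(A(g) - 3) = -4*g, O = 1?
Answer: 7986276/25 ≈ 3.1945e+5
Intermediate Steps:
W(r) = 27 - 7*r (W(r) = -8 + 1*((r - 5)*(-3 - 4)) = -8 + 1*((-5 + r)*(-7)) = -8 + 1*(35 - 7*r) = -8 + (35 - 7*r) = 27 - 7*r)
A(g) = 3 - 2*g (A(g) = 3 + (-4*g)/2 = 3 - 2*g)
(-8*(A(1/(-5 + 0)) + W(-3)) - 154)**2 = (-8*((3 - 2/(-5 + 0)) + (27 - 7*(-3))) - 154)**2 = (-8*((3 - 2/(-5)) + (27 + 21)) - 154)**2 = (-8*((3 - 2*(-1/5)) + 48) - 154)**2 = (-8*((3 + 2/5) + 48) - 154)**2 = (-8*(17/5 + 48) - 154)**2 = (-8*257/5 - 154)**2 = (-2056/5 - 154)**2 = (-2826/5)**2 = 7986276/25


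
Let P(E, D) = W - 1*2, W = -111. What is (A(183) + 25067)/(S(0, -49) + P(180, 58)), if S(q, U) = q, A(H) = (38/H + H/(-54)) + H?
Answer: -27721007/124074 ≈ -223.42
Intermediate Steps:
A(H) = 38/H + 53*H/54 (A(H) = (38/H + H*(-1/54)) + H = (38/H - H/54) + H = 38/H + 53*H/54)
P(E, D) = -113 (P(E, D) = -111 - 1*2 = -111 - 2 = -113)
(A(183) + 25067)/(S(0, -49) + P(180, 58)) = ((38/183 + (53/54)*183) + 25067)/(0 - 113) = ((38*(1/183) + 3233/18) + 25067)/(-113) = ((38/183 + 3233/18) + 25067)*(-1/113) = (197441/1098 + 25067)*(-1/113) = (27721007/1098)*(-1/113) = -27721007/124074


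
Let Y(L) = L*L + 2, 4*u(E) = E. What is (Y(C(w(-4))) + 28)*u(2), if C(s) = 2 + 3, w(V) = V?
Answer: 55/2 ≈ 27.500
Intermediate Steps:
u(E) = E/4
C(s) = 5
Y(L) = 2 + L**2 (Y(L) = L**2 + 2 = 2 + L**2)
(Y(C(w(-4))) + 28)*u(2) = ((2 + 5**2) + 28)*((1/4)*2) = ((2 + 25) + 28)*(1/2) = (27 + 28)*(1/2) = 55*(1/2) = 55/2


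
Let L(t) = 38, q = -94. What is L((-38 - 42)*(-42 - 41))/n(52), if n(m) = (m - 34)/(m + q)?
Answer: -266/3 ≈ -88.667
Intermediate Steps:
n(m) = (-34 + m)/(-94 + m) (n(m) = (m - 34)/(m - 94) = (-34 + m)/(-94 + m))
L((-38 - 42)*(-42 - 41))/n(52) = 38/(((-34 + 52)/(-94 + 52))) = 38/((18/(-42))) = 38/((-1/42*18)) = 38/(-3/7) = 38*(-7/3) = -266/3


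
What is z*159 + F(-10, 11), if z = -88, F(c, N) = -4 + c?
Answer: -14006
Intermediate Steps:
z*159 + F(-10, 11) = -88*159 + (-4 - 10) = -13992 - 14 = -14006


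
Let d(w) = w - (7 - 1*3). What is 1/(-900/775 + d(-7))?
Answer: -31/377 ≈ -0.082228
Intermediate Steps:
d(w) = -4 + w (d(w) = w - (7 - 3) = w - 1*4 = w - 4 = -4 + w)
1/(-900/775 + d(-7)) = 1/(-900/775 + (-4 - 7)) = 1/(-900*1/775 - 11) = 1/(-36/31 - 11) = 1/(-377/31) = -31/377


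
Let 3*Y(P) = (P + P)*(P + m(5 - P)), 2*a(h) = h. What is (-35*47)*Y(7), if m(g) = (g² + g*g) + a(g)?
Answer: -322420/3 ≈ -1.0747e+5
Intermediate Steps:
a(h) = h/2
m(g) = g/2 + 2*g² (m(g) = (g² + g*g) + g/2 = (g² + g²) + g/2 = 2*g² + g/2 = g/2 + 2*g²)
Y(P) = 2*P*(P + (5 - P)*(21 - 4*P)/2)/3 (Y(P) = ((P + P)*(P + (5 - P)*(1 + 4*(5 - P))/2))/3 = ((2*P)*(P + (5 - P)*(1 + (20 - 4*P))/2))/3 = ((2*P)*(P + (5 - P)*(21 - 4*P)/2))/3 = (2*P*(P + (5 - P)*(21 - 4*P)/2))/3 = 2*P*(P + (5 - P)*(21 - 4*P)/2)/3)
(-35*47)*Y(7) = (-35*47)*((⅓)*7*(5 + 7 + 4*(-5 + 7)²)) = -1645*7*(5 + 7 + 4*2²)/3 = -1645*7*(5 + 7 + 4*4)/3 = -1645*7*(5 + 7 + 16)/3 = -1645*7*28/3 = -1645*196/3 = -322420/3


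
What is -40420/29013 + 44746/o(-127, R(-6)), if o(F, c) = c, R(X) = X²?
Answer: 216126763/174078 ≈ 1241.6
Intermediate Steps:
-40420/29013 + 44746/o(-127, R(-6)) = -40420/29013 + 44746/((-6)²) = -40420*1/29013 + 44746/36 = -40420/29013 + 44746*(1/36) = -40420/29013 + 22373/18 = 216126763/174078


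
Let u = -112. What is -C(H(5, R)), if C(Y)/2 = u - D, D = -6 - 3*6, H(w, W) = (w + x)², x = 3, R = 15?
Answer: 176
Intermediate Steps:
H(w, W) = (3 + w)² (H(w, W) = (w + 3)² = (3 + w)²)
D = -24 (D = -6 - 18 = -24)
C(Y) = -176 (C(Y) = 2*(-112 - 1*(-24)) = 2*(-112 + 24) = 2*(-88) = -176)
-C(H(5, R)) = -1*(-176) = 176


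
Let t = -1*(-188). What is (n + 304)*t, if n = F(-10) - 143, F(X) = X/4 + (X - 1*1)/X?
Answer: 150024/5 ≈ 30005.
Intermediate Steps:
t = 188
F(X) = X/4 + (-1 + X)/X (F(X) = X*(¼) + (X - 1)/X = X/4 + (-1 + X)/X)
n = -722/5 (n = (1 - 1/(-10) + (¼)*(-10)) - 143 = (1 - 1*(-⅒) - 5/2) - 143 = (1 + ⅒ - 5/2) - 143 = -7/5 - 143 = -722/5 ≈ -144.40)
(n + 304)*t = (-722/5 + 304)*188 = (798/5)*188 = 150024/5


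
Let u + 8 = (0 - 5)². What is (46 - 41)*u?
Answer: 85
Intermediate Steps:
u = 17 (u = -8 + (0 - 5)² = -8 + (-5)² = -8 + 25 = 17)
(46 - 41)*u = (46 - 41)*17 = 5*17 = 85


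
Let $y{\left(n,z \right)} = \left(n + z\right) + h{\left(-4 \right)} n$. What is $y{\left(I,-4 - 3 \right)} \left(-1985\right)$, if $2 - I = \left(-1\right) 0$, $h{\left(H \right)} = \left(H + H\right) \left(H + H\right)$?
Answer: $-244155$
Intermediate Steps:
$h{\left(H \right)} = 4 H^{2}$ ($h{\left(H \right)} = 2 H 2 H = 4 H^{2}$)
$I = 2$ ($I = 2 - \left(-1\right) 0 = 2 - 0 = 2 + 0 = 2$)
$y{\left(n,z \right)} = z + 65 n$ ($y{\left(n,z \right)} = \left(n + z\right) + 4 \left(-4\right)^{2} n = \left(n + z\right) + 4 \cdot 16 n = \left(n + z\right) + 64 n = z + 65 n$)
$y{\left(I,-4 - 3 \right)} \left(-1985\right) = \left(\left(-4 - 3\right) + 65 \cdot 2\right) \left(-1985\right) = \left(\left(-4 - 3\right) + 130\right) \left(-1985\right) = \left(-7 + 130\right) \left(-1985\right) = 123 \left(-1985\right) = -244155$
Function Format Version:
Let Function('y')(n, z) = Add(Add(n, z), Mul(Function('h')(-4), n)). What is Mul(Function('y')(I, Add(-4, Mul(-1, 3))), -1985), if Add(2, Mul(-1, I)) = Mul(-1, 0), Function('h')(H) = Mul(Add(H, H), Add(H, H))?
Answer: -244155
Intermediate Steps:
Function('h')(H) = Mul(4, Pow(H, 2)) (Function('h')(H) = Mul(Mul(2, H), Mul(2, H)) = Mul(4, Pow(H, 2)))
I = 2 (I = Add(2, Mul(-1, Mul(-1, 0))) = Add(2, Mul(-1, 0)) = Add(2, 0) = 2)
Function('y')(n, z) = Add(z, Mul(65, n)) (Function('y')(n, z) = Add(Add(n, z), Mul(Mul(4, Pow(-4, 2)), n)) = Add(Add(n, z), Mul(Mul(4, 16), n)) = Add(Add(n, z), Mul(64, n)) = Add(z, Mul(65, n)))
Mul(Function('y')(I, Add(-4, Mul(-1, 3))), -1985) = Mul(Add(Add(-4, Mul(-1, 3)), Mul(65, 2)), -1985) = Mul(Add(Add(-4, -3), 130), -1985) = Mul(Add(-7, 130), -1985) = Mul(123, -1985) = -244155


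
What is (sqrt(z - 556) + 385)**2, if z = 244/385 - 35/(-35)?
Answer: (148225 + I*sqrt(82170935))**2/148225 ≈ 1.4767e+5 + 18130.0*I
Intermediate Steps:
z = 629/385 (z = 244*(1/385) - 35*(-1/35) = 244/385 + 1 = 629/385 ≈ 1.6338)
(sqrt(z - 556) + 385)**2 = (sqrt(629/385 - 556) + 385)**2 = (sqrt(-213431/385) + 385)**2 = (I*sqrt(82170935)/385 + 385)**2 = (385 + I*sqrt(82170935)/385)**2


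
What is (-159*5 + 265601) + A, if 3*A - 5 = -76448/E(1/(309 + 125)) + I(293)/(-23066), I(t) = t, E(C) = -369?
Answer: 6763378620193/25534062 ≈ 2.6488e+5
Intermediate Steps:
A = 1805798221/25534062 (A = 5/3 + (-76448/(-369) + 293/(-23066))/3 = 5/3 + (-76448*(-1/369) + 293*(-1/23066))/3 = 5/3 + (76448/369 - 293/23066)/3 = 5/3 + (⅓)*(1763241451/8511354) = 5/3 + 1763241451/25534062 = 1805798221/25534062 ≈ 70.721)
(-159*5 + 265601) + A = (-159*5 + 265601) + 1805798221/25534062 = (-795 + 265601) + 1805798221/25534062 = 264806 + 1805798221/25534062 = 6763378620193/25534062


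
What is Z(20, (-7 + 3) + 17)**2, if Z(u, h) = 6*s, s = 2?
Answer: 144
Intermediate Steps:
Z(u, h) = 12 (Z(u, h) = 6*2 = 12)
Z(20, (-7 + 3) + 17)**2 = 12**2 = 144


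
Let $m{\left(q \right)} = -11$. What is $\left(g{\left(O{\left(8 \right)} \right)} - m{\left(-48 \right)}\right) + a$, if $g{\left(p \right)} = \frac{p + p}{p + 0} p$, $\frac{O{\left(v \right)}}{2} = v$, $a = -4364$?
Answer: $-4321$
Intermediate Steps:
$O{\left(v \right)} = 2 v$
$g{\left(p \right)} = 2 p$ ($g{\left(p \right)} = \frac{2 p}{p} p = 2 p$)
$\left(g{\left(O{\left(8 \right)} \right)} - m{\left(-48 \right)}\right) + a = \left(2 \cdot 2 \cdot 8 - -11\right) - 4364 = \left(2 \cdot 16 + 11\right) - 4364 = \left(32 + 11\right) - 4364 = 43 - 4364 = -4321$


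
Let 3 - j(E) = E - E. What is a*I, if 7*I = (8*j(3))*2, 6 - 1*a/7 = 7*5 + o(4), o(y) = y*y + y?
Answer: -2352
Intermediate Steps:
o(y) = y + y**2 (o(y) = y**2 + y = y + y**2)
a = -343 (a = 42 - 7*(7*5 + 4*(1 + 4)) = 42 - 7*(35 + 4*5) = 42 - 7*(35 + 20) = 42 - 7*55 = 42 - 385 = -343)
j(E) = 3 (j(E) = 3 - (E - E) = 3 - 1*0 = 3 + 0 = 3)
I = 48/7 (I = ((8*3)*2)/7 = (24*2)/7 = (1/7)*48 = 48/7 ≈ 6.8571)
a*I = -343*48/7 = -2352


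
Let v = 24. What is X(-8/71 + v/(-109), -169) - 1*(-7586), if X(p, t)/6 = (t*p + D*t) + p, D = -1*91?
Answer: 775413148/7739 ≈ 1.0020e+5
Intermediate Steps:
D = -91
X(p, t) = -546*t + 6*p + 6*p*t (X(p, t) = 6*((t*p - 91*t) + p) = 6*((p*t - 91*t) + p) = 6*((-91*t + p*t) + p) = 6*(p - 91*t + p*t) = -546*t + 6*p + 6*p*t)
X(-8/71 + v/(-109), -169) - 1*(-7586) = (-546*(-169) + 6*(-8/71 + 24/(-109)) + 6*(-8/71 + 24/(-109))*(-169)) - 1*(-7586) = (92274 + 6*(-8*1/71 + 24*(-1/109)) + 6*(-8*1/71 + 24*(-1/109))*(-169)) + 7586 = (92274 + 6*(-8/71 - 24/109) + 6*(-8/71 - 24/109)*(-169)) + 7586 = (92274 + 6*(-2576/7739) + 6*(-2576/7739)*(-169)) + 7586 = (92274 - 15456/7739 + 2612064/7739) + 7586 = 716705094/7739 + 7586 = 775413148/7739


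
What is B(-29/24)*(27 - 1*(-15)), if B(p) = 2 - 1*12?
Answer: -420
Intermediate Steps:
B(p) = -10 (B(p) = 2 - 12 = -10)
B(-29/24)*(27 - 1*(-15)) = -10*(27 - 1*(-15)) = -10*(27 + 15) = -10*42 = -420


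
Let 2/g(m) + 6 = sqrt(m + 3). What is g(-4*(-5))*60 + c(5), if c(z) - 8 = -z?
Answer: -681/13 - 120*sqrt(23)/13 ≈ -96.654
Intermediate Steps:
c(z) = 8 - z
g(m) = 2/(-6 + sqrt(3 + m)) (g(m) = 2/(-6 + sqrt(m + 3)) = 2/(-6 + sqrt(3 + m)))
g(-4*(-5))*60 + c(5) = (2/(-6 + sqrt(3 - 4*(-5))))*60 + (8 - 1*5) = (2/(-6 + sqrt(3 + 20)))*60 + (8 - 5) = (2/(-6 + sqrt(23)))*60 + 3 = 120/(-6 + sqrt(23)) + 3 = 3 + 120/(-6 + sqrt(23))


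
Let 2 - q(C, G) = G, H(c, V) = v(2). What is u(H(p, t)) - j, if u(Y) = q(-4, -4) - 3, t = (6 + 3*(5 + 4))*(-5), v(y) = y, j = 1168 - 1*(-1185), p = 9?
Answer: -2350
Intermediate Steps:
j = 2353 (j = 1168 + 1185 = 2353)
t = -165 (t = (6 + 3*9)*(-5) = (6 + 27)*(-5) = 33*(-5) = -165)
H(c, V) = 2
q(C, G) = 2 - G
u(Y) = 3 (u(Y) = (2 - 1*(-4)) - 3 = (2 + 4) - 3 = 6 - 3 = 3)
u(H(p, t)) - j = 3 - 1*2353 = 3 - 2353 = -2350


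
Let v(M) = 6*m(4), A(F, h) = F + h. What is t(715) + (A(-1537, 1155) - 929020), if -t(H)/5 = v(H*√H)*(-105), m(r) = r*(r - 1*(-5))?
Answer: -816002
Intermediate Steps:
m(r) = r*(5 + r) (m(r) = r*(r + 5) = r*(5 + r))
v(M) = 216 (v(M) = 6*(4*(5 + 4)) = 6*(4*9) = 6*36 = 216)
t(H) = 113400 (t(H) = -1080*(-105) = -5*(-22680) = 113400)
t(715) + (A(-1537, 1155) - 929020) = 113400 + ((-1537 + 1155) - 929020) = 113400 + (-382 - 929020) = 113400 - 929402 = -816002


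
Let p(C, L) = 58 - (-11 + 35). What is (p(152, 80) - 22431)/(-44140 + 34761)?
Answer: 22397/9379 ≈ 2.3880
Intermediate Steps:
p(C, L) = 34 (p(C, L) = 58 - 1*24 = 58 - 24 = 34)
(p(152, 80) - 22431)/(-44140 + 34761) = (34 - 22431)/(-44140 + 34761) = -22397/(-9379) = -22397*(-1/9379) = 22397/9379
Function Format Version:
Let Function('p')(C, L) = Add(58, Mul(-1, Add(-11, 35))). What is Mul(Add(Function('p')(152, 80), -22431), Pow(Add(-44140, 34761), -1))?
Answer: Rational(22397, 9379) ≈ 2.3880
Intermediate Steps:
Function('p')(C, L) = 34 (Function('p')(C, L) = Add(58, Mul(-1, 24)) = Add(58, -24) = 34)
Mul(Add(Function('p')(152, 80), -22431), Pow(Add(-44140, 34761), -1)) = Mul(Add(34, -22431), Pow(Add(-44140, 34761), -1)) = Mul(-22397, Pow(-9379, -1)) = Mul(-22397, Rational(-1, 9379)) = Rational(22397, 9379)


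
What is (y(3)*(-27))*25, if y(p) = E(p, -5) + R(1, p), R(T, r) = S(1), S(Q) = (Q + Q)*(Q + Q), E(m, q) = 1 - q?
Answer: -6750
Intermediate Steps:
S(Q) = 4*Q² (S(Q) = (2*Q)*(2*Q) = 4*Q²)
R(T, r) = 4 (R(T, r) = 4*1² = 4*1 = 4)
y(p) = 10 (y(p) = (1 - 1*(-5)) + 4 = (1 + 5) + 4 = 6 + 4 = 10)
(y(3)*(-27))*25 = (10*(-27))*25 = -270*25 = -6750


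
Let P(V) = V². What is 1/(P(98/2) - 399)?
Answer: 1/2002 ≈ 0.00049950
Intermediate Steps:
1/(P(98/2) - 399) = 1/((98/2)² - 399) = 1/((98*(½))² - 399) = 1/(49² - 399) = 1/(2401 - 399) = 1/2002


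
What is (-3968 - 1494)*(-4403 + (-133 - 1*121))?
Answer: 25436534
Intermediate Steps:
(-3968 - 1494)*(-4403 + (-133 - 1*121)) = -5462*(-4403 + (-133 - 121)) = -5462*(-4403 - 254) = -5462*(-4657) = 25436534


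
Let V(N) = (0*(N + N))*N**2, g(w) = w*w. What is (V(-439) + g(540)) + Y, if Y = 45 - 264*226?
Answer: 231981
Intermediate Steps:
g(w) = w**2
Y = -59619 (Y = 45 - 59664 = -59619)
V(N) = 0 (V(N) = (0*(2*N))*N**2 = 0*N**2 = 0)
(V(-439) + g(540)) + Y = (0 + 540**2) - 59619 = (0 + 291600) - 59619 = 291600 - 59619 = 231981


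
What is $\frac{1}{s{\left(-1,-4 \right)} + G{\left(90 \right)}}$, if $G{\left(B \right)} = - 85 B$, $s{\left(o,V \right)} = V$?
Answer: $- \frac{1}{7654} \approx -0.00013065$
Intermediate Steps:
$\frac{1}{s{\left(-1,-4 \right)} + G{\left(90 \right)}} = \frac{1}{-4 - 7650} = \frac{1}{-7654} = - \frac{1}{7654}$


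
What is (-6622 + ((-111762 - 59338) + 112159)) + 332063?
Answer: 266500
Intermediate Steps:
(-6622 + ((-111762 - 59338) + 112159)) + 332063 = (-6622 + (-171100 + 112159)) + 332063 = (-6622 - 58941) + 332063 = -65563 + 332063 = 266500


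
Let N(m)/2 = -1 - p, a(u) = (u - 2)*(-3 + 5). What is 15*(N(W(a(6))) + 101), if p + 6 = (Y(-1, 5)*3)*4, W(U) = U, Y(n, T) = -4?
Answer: 3105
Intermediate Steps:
a(u) = -4 + 2*u (a(u) = (-2 + u)*2 = -4 + 2*u)
p = -54 (p = -6 - 4*3*4 = -6 - 12*4 = -6 - 48 = -54)
N(m) = 106 (N(m) = 2*(-1 - 1*(-54)) = 2*(-1 + 54) = 2*53 = 106)
15*(N(W(a(6))) + 101) = 15*(106 + 101) = 15*207 = 3105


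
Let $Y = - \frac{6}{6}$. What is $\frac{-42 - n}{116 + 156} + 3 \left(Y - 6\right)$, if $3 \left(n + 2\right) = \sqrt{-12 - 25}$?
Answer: $- \frac{719}{34} - \frac{i \sqrt{37}}{816} \approx -21.147 - 0.0074544 i$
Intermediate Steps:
$n = -2 + \frac{i \sqrt{37}}{3}$ ($n = -2 + \frac{\sqrt{-12 - 25}}{3} = -2 + \frac{\sqrt{-37}}{3} = -2 + \frac{i \sqrt{37}}{3} \approx -2.0 + 2.0276 i$)
$Y = -1$ ($Y = \left(-6\right) \frac{1}{6} = -1$)
$\frac{-42 - n}{116 + 156} + 3 \left(Y - 6\right) = \frac{-42 - \left(-2 + \frac{i \sqrt{37}}{3}\right)}{116 + 156} + 3 \left(-1 - 6\right) = \frac{-42 + \left(2 - \frac{i \sqrt{37}}{3}\right)}{272} + 3 \left(-7\right) = \left(-40 - \frac{i \sqrt{37}}{3}\right) \frac{1}{272} - 21 = \left(- \frac{5}{34} - \frac{i \sqrt{37}}{816}\right) - 21 = - \frac{719}{34} - \frac{i \sqrt{37}}{816}$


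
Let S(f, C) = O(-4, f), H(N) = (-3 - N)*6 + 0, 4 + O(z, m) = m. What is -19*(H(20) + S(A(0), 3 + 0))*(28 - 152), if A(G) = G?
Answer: -334552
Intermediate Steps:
O(z, m) = -4 + m
H(N) = -18 - 6*N (H(N) = (-18 - 6*N) + 0 = -18 - 6*N)
S(f, C) = -4 + f
-19*(H(20) + S(A(0), 3 + 0))*(28 - 152) = -19*((-18 - 6*20) + (-4 + 0))*(28 - 152) = -19*((-18 - 120) - 4)*(-124) = -19*(-138 - 4)*(-124) = -(-2698)*(-124) = -19*17608 = -334552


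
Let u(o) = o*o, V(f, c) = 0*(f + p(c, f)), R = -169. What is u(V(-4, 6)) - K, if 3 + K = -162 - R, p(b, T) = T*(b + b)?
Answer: -4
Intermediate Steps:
p(b, T) = 2*T*b (p(b, T) = T*(2*b) = 2*T*b)
V(f, c) = 0 (V(f, c) = 0*(f + 2*f*c) = 0*(f + 2*c*f) = 0)
u(o) = o²
K = 4 (K = -3 + (-162 - 1*(-169)) = -3 + (-162 + 169) = -3 + 7 = 4)
u(V(-4, 6)) - K = 0² - 1*4 = 0 - 4 = -4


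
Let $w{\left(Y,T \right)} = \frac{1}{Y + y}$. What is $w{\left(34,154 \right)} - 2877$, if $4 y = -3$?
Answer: $- \frac{382637}{133} \approx -2877.0$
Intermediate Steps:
$y = - \frac{3}{4}$ ($y = \frac{1}{4} \left(-3\right) = - \frac{3}{4} \approx -0.75$)
$w{\left(Y,T \right)} = \frac{1}{- \frac{3}{4} + Y}$ ($w{\left(Y,T \right)} = \frac{1}{Y - \frac{3}{4}} = \frac{1}{- \frac{3}{4} + Y}$)
$w{\left(34,154 \right)} - 2877 = \frac{4}{-3 + 4 \cdot 34} - 2877 = \frac{4}{-3 + 136} - 2877 = \frac{4}{133} - 2877 = - \frac{382637}{133}$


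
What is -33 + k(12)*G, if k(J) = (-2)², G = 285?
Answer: 1107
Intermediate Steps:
k(J) = 4
-33 + k(12)*G = -33 + 4*285 = -33 + 1140 = 1107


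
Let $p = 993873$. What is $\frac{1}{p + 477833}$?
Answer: $\frac{1}{1471706} \approx 6.7948 \cdot 10^{-7}$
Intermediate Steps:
$\frac{1}{p + 477833} = \frac{1}{993873 + 477833} = \frac{1}{1471706}$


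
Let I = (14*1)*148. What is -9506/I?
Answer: -679/148 ≈ -4.5878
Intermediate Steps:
I = 2072 (I = 14*148 = 2072)
-9506/I = -9506/2072 = -9506*1/2072 = -679/148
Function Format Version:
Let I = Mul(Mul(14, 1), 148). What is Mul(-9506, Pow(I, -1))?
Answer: Rational(-679, 148) ≈ -4.5878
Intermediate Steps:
I = 2072 (I = Mul(14, 148) = 2072)
Mul(-9506, Pow(I, -1)) = Mul(-9506, Pow(2072, -1)) = Mul(-9506, Rational(1, 2072)) = Rational(-679, 148)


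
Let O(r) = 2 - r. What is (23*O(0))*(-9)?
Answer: -414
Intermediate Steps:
(23*O(0))*(-9) = (23*(2 - 1*0))*(-9) = (23*(2 + 0))*(-9) = (23*2)*(-9) = 46*(-9) = -414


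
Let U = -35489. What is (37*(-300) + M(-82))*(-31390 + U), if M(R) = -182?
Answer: 754528878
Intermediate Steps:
(37*(-300) + M(-82))*(-31390 + U) = (37*(-300) - 182)*(-31390 - 35489) = (-11100 - 182)*(-66879) = -11282*(-66879) = 754528878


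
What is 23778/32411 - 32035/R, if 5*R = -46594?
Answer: 6299344057/1510158134 ≈ 4.1713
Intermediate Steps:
R = -46594/5 (R = (⅕)*(-46594) = -46594/5 ≈ -9318.8)
23778/32411 - 32035/R = 23778/32411 - 32035/(-46594/5) = 23778*(1/32411) - 32035*(-5/46594) = 23778/32411 + 160175/46594 = 6299344057/1510158134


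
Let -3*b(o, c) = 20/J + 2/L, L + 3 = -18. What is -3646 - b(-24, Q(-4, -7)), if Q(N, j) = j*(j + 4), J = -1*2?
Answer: -229910/63 ≈ -3649.4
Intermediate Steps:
L = -21 (L = -3 - 18 = -21)
J = -2
Q(N, j) = j*(4 + j)
b(o, c) = 212/63 (b(o, c) = -(20/(-2) + 2/(-21))/3 = -(20*(-½) + 2*(-1/21))/3 = -(-10 - 2/21)/3 = -⅓*(-212/21) = 212/63)
-3646 - b(-24, Q(-4, -7)) = -3646 - 1*212/63 = -3646 - 212/63 = -229910/63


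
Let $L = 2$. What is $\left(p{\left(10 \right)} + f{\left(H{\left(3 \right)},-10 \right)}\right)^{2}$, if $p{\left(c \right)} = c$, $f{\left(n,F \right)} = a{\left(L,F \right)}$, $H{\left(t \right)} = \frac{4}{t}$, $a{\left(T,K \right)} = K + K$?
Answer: $100$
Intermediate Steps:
$a{\left(T,K \right)} = 2 K$
$f{\left(n,F \right)} = 2 F$
$\left(p{\left(10 \right)} + f{\left(H{\left(3 \right)},-10 \right)}\right)^{2} = \left(10 + 2 \left(-10\right)\right)^{2} = \left(10 - 20\right)^{2} = \left(-10\right)^{2} = 100$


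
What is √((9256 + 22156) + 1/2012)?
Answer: √31790075335/1006 ≈ 177.23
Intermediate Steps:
√((9256 + 22156) + 1/2012) = √(31412 + 1/2012) = √(63200945/2012) = √31790075335/1006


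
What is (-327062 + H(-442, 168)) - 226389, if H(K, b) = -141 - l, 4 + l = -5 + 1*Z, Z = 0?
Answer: -553583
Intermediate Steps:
l = -9 (l = -4 + (-5 + 1*0) = -4 + (-5 + 0) = -4 - 5 = -9)
H(K, b) = -132 (H(K, b) = -141 - 1*(-9) = -141 + 9 = -132)
(-327062 + H(-442, 168)) - 226389 = (-327062 - 132) - 226389 = -327194 - 226389 = -553583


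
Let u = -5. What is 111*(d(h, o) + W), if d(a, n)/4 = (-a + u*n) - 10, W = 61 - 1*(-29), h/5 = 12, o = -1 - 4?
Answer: -9990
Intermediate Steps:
o = -5
h = 60 (h = 5*12 = 60)
W = 90 (W = 61 + 29 = 90)
d(a, n) = -40 - 20*n - 4*a (d(a, n) = 4*((-a - 5*n) - 10) = 4*(-10 - a - 5*n) = -40 - 20*n - 4*a)
111*(d(h, o) + W) = 111*((-40 - 20*(-5) - 4*60) + 90) = 111*((-40 + 100 - 240) + 90) = 111*(-180 + 90) = 111*(-90) = -9990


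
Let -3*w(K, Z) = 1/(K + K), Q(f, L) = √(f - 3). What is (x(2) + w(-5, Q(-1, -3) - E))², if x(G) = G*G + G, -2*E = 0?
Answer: 32761/900 ≈ 36.401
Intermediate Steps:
Q(f, L) = √(-3 + f)
E = 0 (E = -½*0 = 0)
w(K, Z) = -1/(6*K) (w(K, Z) = -1/(3*(K + K)) = -1/(2*K)/3 = -1/(6*K))
x(G) = G + G² (x(G) = G² + G = G + G²)
(x(2) + w(-5, Q(-1, -3) - E))² = (2*(1 + 2) - ⅙/(-5))² = (2*3 - ⅙*(-⅕))² = (6 + 1/30)² = (181/30)² = 32761/900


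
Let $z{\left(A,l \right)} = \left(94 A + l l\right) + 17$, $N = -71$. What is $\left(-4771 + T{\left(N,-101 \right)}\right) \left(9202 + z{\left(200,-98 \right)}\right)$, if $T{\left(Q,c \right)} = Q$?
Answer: $-182170566$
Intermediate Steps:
$z{\left(A,l \right)} = 17 + l^{2} + 94 A$ ($z{\left(A,l \right)} = \left(94 A + l^{2}\right) + 17 = \left(l^{2} + 94 A\right) + 17 = 17 + l^{2} + 94 A$)
$\left(-4771 + T{\left(N,-101 \right)}\right) \left(9202 + z{\left(200,-98 \right)}\right) = \left(-4771 - 71\right) \left(9202 + \left(17 + \left(-98\right)^{2} + 94 \cdot 200\right)\right) = - 4842 \left(9202 + \left(17 + 9604 + 18800\right)\right) = - 4842 \left(9202 + 28421\right) = \left(-4842\right) 37623 = -182170566$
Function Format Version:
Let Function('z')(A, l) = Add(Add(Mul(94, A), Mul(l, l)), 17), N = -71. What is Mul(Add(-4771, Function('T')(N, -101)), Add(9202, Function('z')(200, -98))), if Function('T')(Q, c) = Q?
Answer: -182170566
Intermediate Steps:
Function('z')(A, l) = Add(17, Pow(l, 2), Mul(94, A)) (Function('z')(A, l) = Add(Add(Mul(94, A), Pow(l, 2)), 17) = Add(Add(Pow(l, 2), Mul(94, A)), 17) = Add(17, Pow(l, 2), Mul(94, A)))
Mul(Add(-4771, Function('T')(N, -101)), Add(9202, Function('z')(200, -98))) = Mul(Add(-4771, -71), Add(9202, Add(17, Pow(-98, 2), Mul(94, 200)))) = Mul(-4842, Add(9202, Add(17, 9604, 18800))) = Mul(-4842, Add(9202, 28421)) = Mul(-4842, 37623) = -182170566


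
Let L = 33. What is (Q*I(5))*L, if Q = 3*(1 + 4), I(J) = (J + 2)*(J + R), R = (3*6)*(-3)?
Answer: -169785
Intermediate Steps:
R = -54 (R = 18*(-3) = -54)
I(J) = (-54 + J)*(2 + J) (I(J) = (J + 2)*(J - 54) = (2 + J)*(-54 + J) = (-54 + J)*(2 + J))
Q = 15 (Q = 3*5 = 15)
(Q*I(5))*L = (15*(-108 + 5² - 52*5))*33 = (15*(-108 + 25 - 260))*33 = (15*(-343))*33 = -5145*33 = -169785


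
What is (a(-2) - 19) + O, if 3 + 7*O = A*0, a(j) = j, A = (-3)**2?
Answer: -150/7 ≈ -21.429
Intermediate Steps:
A = 9
O = -3/7 (O = -3/7 + (9*0)/7 = -3/7 + (1/7)*0 = -3/7 + 0 = -3/7 ≈ -0.42857)
(a(-2) - 19) + O = (-2 - 19) - 3/7 = -21 - 3/7 = -150/7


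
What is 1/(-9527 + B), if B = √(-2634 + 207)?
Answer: -9527/90766156 - I*√2427/90766156 ≈ -0.00010496 - 5.4276e-7*I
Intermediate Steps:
B = I*√2427 (B = √(-2427) = I*√2427 ≈ 49.265*I)
1/(-9527 + B) = 1/(-9527 + I*√2427)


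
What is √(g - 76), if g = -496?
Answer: 2*I*√143 ≈ 23.917*I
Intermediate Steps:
√(g - 76) = √(-496 - 76) = √(-572) = 2*I*√143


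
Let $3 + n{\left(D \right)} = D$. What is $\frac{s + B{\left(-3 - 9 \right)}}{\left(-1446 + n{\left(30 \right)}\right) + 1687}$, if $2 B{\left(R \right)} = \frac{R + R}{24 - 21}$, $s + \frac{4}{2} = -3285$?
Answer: $- \frac{3291}{268} \approx -12.28$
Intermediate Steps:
$n{\left(D \right)} = -3 + D$
$s = -3287$ ($s = -2 - 3285 = -3287$)
$B{\left(R \right)} = \frac{R}{3}$ ($B{\left(R \right)} = \frac{\left(R + R\right) \frac{1}{24 - 21}}{2} = \frac{2 R \frac{1}{3}}{2} = \frac{\frac{2}{3} R}{2} = \frac{R}{3}$)
$\frac{s + B{\left(-3 - 9 \right)}}{\left(-1446 + n{\left(30 \right)}\right) + 1687} = \frac{-3287 + \frac{-3 - 9}{3}}{\left(-1446 + \left(-3 + 30\right)\right) + 1687} = \frac{-3287 + \frac{1}{3} \left(-12\right)}{\left(-1446 + 27\right) + 1687} = \frac{-3287 - 4}{-1419 + 1687} = - \frac{3291}{268}$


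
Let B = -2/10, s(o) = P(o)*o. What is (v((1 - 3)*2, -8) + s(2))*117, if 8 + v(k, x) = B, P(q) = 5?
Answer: 1053/5 ≈ 210.60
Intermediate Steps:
s(o) = 5*o
B = -⅕ (B = -2*⅒ = -⅕ ≈ -0.20000)
v(k, x) = -41/5 (v(k, x) = -8 - ⅕ = -41/5)
(v((1 - 3)*2, -8) + s(2))*117 = (-41/5 + 5*2)*117 = (-41/5 + 10)*117 = (9/5)*117 = 1053/5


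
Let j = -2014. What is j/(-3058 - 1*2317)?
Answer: 2014/5375 ≈ 0.37470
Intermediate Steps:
j/(-3058 - 1*2317) = -2014/(-3058 - 1*2317) = -2014/(-3058 - 2317) = -2014/(-5375) = -2014*(-1/5375) = 2014/5375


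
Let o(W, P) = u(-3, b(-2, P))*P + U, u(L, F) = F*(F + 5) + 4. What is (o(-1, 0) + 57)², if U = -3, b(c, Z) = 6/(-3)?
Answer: 2916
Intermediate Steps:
b(c, Z) = -2 (b(c, Z) = 6*(-⅓) = -2)
u(L, F) = 4 + F*(5 + F) (u(L, F) = F*(5 + F) + 4 = 4 + F*(5 + F))
o(W, P) = -3 - 2*P (o(W, P) = (4 + (-2)² + 5*(-2))*P - 3 = (4 + 4 - 10)*P - 3 = -2*P - 3 = -3 - 2*P)
(o(-1, 0) + 57)² = ((-3 - 2*0) + 57)² = ((-3 + 0) + 57)² = (-3 + 57)² = 54² = 2916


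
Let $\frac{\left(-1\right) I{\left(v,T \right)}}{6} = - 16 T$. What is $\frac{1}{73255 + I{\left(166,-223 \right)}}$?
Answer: $\frac{1}{51847} \approx 1.9288 \cdot 10^{-5}$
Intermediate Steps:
$I{\left(v,T \right)} = 96 T$ ($I{\left(v,T \right)} = - 6 \left(- 16 T\right) = 96 T$)
$\frac{1}{73255 + I{\left(166,-223 \right)}} = \frac{1}{73255 + 96 \left(-223\right)} = \frac{1}{73255 - 21408} = \frac{1}{51847}$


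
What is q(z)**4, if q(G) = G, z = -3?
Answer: 81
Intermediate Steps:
q(z)**4 = (-3)**4 = 81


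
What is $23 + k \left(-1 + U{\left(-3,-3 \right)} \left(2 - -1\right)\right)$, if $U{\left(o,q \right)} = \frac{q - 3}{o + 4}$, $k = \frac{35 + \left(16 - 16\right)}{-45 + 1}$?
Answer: $\frac{1677}{44} \approx 38.114$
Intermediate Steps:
$k = - \frac{35}{44}$ ($k = \frac{35 + 0}{-44} = 35 \left(- \frac{1}{44}\right) = - \frac{35}{44} \approx -0.79545$)
$U{\left(o,q \right)} = \frac{-3 + q}{4 + o}$
$23 + k \left(-1 + U{\left(-3,-3 \right)} \left(2 - -1\right)\right) = 23 - \frac{35 \left(-1 + \frac{-3 - 3}{4 - 3} \left(2 - -1\right)\right)}{44} = 23 - \frac{35 \left(-1 + 1^{-1} \left(-6\right) \left(2 + 1\right)\right)}{44} = 23 - \frac{35 \left(-1 + 1 \left(-6\right) 3\right)}{44} = 23 - \frac{35 \left(-1 - 18\right)}{44} = 23 - - \frac{665}{44} = 23 + \frac{665}{44} = \frac{1677}{44}$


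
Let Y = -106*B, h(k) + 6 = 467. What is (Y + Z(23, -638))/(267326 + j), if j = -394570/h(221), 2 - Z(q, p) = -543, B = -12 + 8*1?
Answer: 148903/40947572 ≈ 0.0036364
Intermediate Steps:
B = -4 (B = -12 + 8 = -4)
h(k) = 461 (h(k) = -6 + 467 = 461)
Z(q, p) = 545 (Z(q, p) = 2 - 1*(-543) = 2 + 543 = 545)
j = -394570/461 ≈ -855.90
Y = 424 (Y = -106*(-4) = 424)
(Y + Z(23, -638))/(267326 + j) = (424 + 545)/(267326 - 394570/461) = 969/(122842716/461) = 969*(461/122842716) = 148903/40947572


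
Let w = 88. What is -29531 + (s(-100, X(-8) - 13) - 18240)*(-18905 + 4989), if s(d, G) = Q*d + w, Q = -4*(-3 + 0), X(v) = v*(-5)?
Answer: 269272901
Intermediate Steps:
X(v) = -5*v
Q = 12 (Q = -4*(-3) = 12)
s(d, G) = 88 + 12*d (s(d, G) = 12*d + 88 = 88 + 12*d)
-29531 + (s(-100, X(-8) - 13) - 18240)*(-18905 + 4989) = -29531 + ((88 + 12*(-100)) - 18240)*(-18905 + 4989) = -29531 + ((88 - 1200) - 18240)*(-13916) = -29531 + (-1112 - 18240)*(-13916) = -29531 - 19352*(-13916) = -29531 + 269302432 = 269272901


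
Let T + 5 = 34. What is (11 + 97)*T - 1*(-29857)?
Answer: 32989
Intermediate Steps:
T = 29 (T = -5 + 34 = 29)
(11 + 97)*T - 1*(-29857) = (11 + 97)*29 - 1*(-29857) = 108*29 + 29857 = 3132 + 29857 = 32989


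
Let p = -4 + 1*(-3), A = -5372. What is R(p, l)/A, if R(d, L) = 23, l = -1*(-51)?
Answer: -23/5372 ≈ -0.0042815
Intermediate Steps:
l = 51
p = -7 (p = -4 - 3 = -7)
R(p, l)/A = 23/(-5372) = 23*(-1/5372) = -23/5372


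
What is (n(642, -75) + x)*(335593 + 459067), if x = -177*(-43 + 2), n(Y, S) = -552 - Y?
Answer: 4818023580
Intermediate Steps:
x = 7257 (x = -177*(-41) = 7257)
(n(642, -75) + x)*(335593 + 459067) = ((-552 - 1*642) + 7257)*(335593 + 459067) = ((-552 - 642) + 7257)*794660 = (-1194 + 7257)*794660 = 6063*794660 = 4818023580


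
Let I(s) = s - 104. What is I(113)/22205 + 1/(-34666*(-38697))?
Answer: 12073254023/29787345835410 ≈ 0.00040531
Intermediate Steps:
I(s) = -104 + s
I(113)/22205 + 1/(-34666*(-38697)) = (-104 + 113)/22205 + 1/(-34666*(-38697)) = 9*(1/22205) - 1/34666*(-1/38697) = 9/22205 + 1/1341470202 = 12073254023/29787345835410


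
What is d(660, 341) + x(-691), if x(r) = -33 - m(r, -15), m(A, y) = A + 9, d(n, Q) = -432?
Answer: 217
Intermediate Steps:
m(A, y) = 9 + A
x(r) = -42 - r (x(r) = -33 - (9 + r) = -33 + (-9 - r) = -42 - r)
d(660, 341) + x(-691) = -432 + (-42 - 1*(-691)) = -432 + (-42 + 691) = -432 + 649 = 217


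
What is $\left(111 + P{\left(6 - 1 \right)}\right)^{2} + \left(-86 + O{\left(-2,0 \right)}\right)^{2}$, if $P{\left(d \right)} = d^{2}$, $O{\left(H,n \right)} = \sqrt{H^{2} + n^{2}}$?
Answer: $25552$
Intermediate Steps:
$\left(111 + P{\left(6 - 1 \right)}\right)^{2} + \left(-86 + O{\left(-2,0 \right)}\right)^{2} = \left(111 + \left(6 - 1\right)^{2}\right)^{2} + \left(-86 + \sqrt{\left(-2\right)^{2} + 0^{2}}\right)^{2} = \left(111 + 5^{2}\right)^{2} + \left(-86 + \sqrt{4 + 0}\right)^{2} = \left(111 + 25\right)^{2} + \left(-86 + \sqrt{4}\right)^{2} = 136^{2} + \left(-86 + 2\right)^{2} = 18496 + \left(-84\right)^{2} = 18496 + 7056 = 25552$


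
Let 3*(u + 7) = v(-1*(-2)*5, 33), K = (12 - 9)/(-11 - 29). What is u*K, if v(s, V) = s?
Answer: 11/40 ≈ 0.27500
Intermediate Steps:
K = -3/40 (K = 3/(-40) = 3*(-1/40) = -3/40 ≈ -0.075000)
u = -11/3 (u = -7 + (-1*(-2)*5)/3 = -7 + (2*5)/3 = -7 + (⅓)*10 = -7 + 10/3 = -11/3 ≈ -3.6667)
u*K = -11/3*(-3/40) = 11/40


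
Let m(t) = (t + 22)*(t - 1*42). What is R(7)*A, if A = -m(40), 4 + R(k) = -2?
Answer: -744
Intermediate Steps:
R(k) = -6 (R(k) = -4 - 2 = -6)
m(t) = (-42 + t)*(22 + t) (m(t) = (22 + t)*(t - 42) = (22 + t)*(-42 + t) = (-42 + t)*(22 + t))
A = 124 (A = -(-924 + 40² - 20*40) = -(-924 + 1600 - 800) = -1*(-124) = 124)
R(7)*A = -6*124 = -744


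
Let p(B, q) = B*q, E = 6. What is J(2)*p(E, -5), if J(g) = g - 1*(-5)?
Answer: -210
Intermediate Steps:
J(g) = 5 + g (J(g) = g + 5 = 5 + g)
J(2)*p(E, -5) = (5 + 2)*(6*(-5)) = 7*(-30) = -210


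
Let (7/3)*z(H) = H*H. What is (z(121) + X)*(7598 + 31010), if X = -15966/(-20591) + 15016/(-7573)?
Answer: 264381532579107184/1091549501 ≈ 2.4221e+8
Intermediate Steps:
X = -188283938/155935643 (X = -15966*(-1/20591) + 15016*(-1/7573) = 15966/20591 - 15016/7573 = -188283938/155935643 ≈ -1.2074)
z(H) = 3*H²/7 (z(H) = 3*(H*H)/7 = 3*H²/7)
(z(121) + X)*(7598 + 31010) = ((3/7)*121² - 188283938/155935643)*(7598 + 31010) = ((3/7)*14641 - 188283938/155935643)*38608 = (43923/7 - 188283938/155935643)*38608 = (6847843259923/1091549501)*38608 = 264381532579107184/1091549501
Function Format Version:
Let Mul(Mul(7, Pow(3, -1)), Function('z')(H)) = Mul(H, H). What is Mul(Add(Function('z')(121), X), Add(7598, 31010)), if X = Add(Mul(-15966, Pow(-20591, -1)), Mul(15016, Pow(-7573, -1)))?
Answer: Rational(264381532579107184, 1091549501) ≈ 2.4221e+8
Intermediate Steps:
X = Rational(-188283938, 155935643) (X = Add(Mul(-15966, Rational(-1, 20591)), Mul(15016, Rational(-1, 7573))) = Add(Rational(15966, 20591), Rational(-15016, 7573)) = Rational(-188283938, 155935643) ≈ -1.2074)
Function('z')(H) = Mul(Rational(3, 7), Pow(H, 2)) (Function('z')(H) = Mul(Rational(3, 7), Mul(H, H)) = Mul(Rational(3, 7), Pow(H, 2)))
Mul(Add(Function('z')(121), X), Add(7598, 31010)) = Mul(Add(Mul(Rational(3, 7), Pow(121, 2)), Rational(-188283938, 155935643)), Add(7598, 31010)) = Mul(Add(Mul(Rational(3, 7), 14641), Rational(-188283938, 155935643)), 38608) = Mul(Add(Rational(43923, 7), Rational(-188283938, 155935643)), 38608) = Mul(Rational(6847843259923, 1091549501), 38608) = Rational(264381532579107184, 1091549501)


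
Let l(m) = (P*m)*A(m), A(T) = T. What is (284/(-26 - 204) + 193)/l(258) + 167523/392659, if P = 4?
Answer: 1712706585349/4007666230320 ≈ 0.42736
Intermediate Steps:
l(m) = 4*m² (l(m) = (4*m)*m = 4*m²)
(284/(-26 - 204) + 193)/l(258) + 167523/392659 = (284/(-26 - 204) + 193)/((4*258²)) + 167523/392659 = (284/(-230) + 193)/((4*66564)) + 167523*(1/392659) = (284*(-1/230) + 193)/266256 + 167523/392659 = (-142/115 + 193)*(1/266256) + 167523/392659 = (22053/115)*(1/266256) + 167523/392659 = 7351/10206480 + 167523/392659 = 1712706585349/4007666230320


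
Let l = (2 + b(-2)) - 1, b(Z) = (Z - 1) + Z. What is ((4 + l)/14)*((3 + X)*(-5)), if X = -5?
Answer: 0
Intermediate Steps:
b(Z) = -1 + 2*Z (b(Z) = (-1 + Z) + Z = -1 + 2*Z)
l = -4 (l = (2 + (-1 + 2*(-2))) - 1 = (2 + (-1 - 4)) - 1 = (2 - 5) - 1 = -3 - 1 = -4)
((4 + l)/14)*((3 + X)*(-5)) = ((4 - 4)/14)*((3 - 5)*(-5)) = (0*(1/14))*(-2*(-5)) = 0*10 = 0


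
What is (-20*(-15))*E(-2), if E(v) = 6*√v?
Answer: 1800*I*√2 ≈ 2545.6*I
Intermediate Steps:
(-20*(-15))*E(-2) = (-20*(-15))*(6*√(-2)) = 300*(6*(I*√2)) = 300*(6*I*√2) = 1800*I*√2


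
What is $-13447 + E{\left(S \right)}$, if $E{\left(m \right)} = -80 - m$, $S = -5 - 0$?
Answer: $-13522$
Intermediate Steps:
$S = -5$ ($S = -5 + 0 = -5$)
$-13447 + E{\left(S \right)} = -13447 - 75 = -13522$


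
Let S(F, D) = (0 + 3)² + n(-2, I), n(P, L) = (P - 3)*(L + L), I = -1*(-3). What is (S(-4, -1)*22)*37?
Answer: -17094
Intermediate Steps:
I = 3
n(P, L) = 2*L*(-3 + P) (n(P, L) = (-3 + P)*(2*L) = 2*L*(-3 + P))
S(F, D) = -21 (S(F, D) = (0 + 3)² + 2*3*(-3 - 2) = 3² + 2*3*(-5) = 9 - 30 = -21)
(S(-4, -1)*22)*37 = -21*22*37 = -462*37 = -17094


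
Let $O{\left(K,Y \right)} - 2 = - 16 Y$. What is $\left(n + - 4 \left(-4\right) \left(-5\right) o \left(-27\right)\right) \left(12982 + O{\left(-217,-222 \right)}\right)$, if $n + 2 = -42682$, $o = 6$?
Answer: $-491516064$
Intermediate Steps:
$n = -42684$ ($n = -2 - 42682 = -42684$)
$O{\left(K,Y \right)} = 2 - 16 Y$
$\left(n + - 4 \left(-4\right) \left(-5\right) o \left(-27\right)\right) \left(12982 + O{\left(-217,-222 \right)}\right) = \left(-42684 + - 4 \left(-4\right) \left(-5\right) 6 \left(-27\right)\right) \left(12982 + \left(2 - -3552\right)\right) = \left(-42684 + - 4 \cdot 20 \cdot 6 \left(-27\right)\right) \left(12982 + \left(2 + 3552\right)\right) = \left(-42684 + \left(-4\right) 120 \left(-27\right)\right) \left(12982 + 3554\right) = \left(-42684 - -12960\right) 16536 = \left(-42684 + 12960\right) 16536 = \left(-29724\right) 16536 = -491516064$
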